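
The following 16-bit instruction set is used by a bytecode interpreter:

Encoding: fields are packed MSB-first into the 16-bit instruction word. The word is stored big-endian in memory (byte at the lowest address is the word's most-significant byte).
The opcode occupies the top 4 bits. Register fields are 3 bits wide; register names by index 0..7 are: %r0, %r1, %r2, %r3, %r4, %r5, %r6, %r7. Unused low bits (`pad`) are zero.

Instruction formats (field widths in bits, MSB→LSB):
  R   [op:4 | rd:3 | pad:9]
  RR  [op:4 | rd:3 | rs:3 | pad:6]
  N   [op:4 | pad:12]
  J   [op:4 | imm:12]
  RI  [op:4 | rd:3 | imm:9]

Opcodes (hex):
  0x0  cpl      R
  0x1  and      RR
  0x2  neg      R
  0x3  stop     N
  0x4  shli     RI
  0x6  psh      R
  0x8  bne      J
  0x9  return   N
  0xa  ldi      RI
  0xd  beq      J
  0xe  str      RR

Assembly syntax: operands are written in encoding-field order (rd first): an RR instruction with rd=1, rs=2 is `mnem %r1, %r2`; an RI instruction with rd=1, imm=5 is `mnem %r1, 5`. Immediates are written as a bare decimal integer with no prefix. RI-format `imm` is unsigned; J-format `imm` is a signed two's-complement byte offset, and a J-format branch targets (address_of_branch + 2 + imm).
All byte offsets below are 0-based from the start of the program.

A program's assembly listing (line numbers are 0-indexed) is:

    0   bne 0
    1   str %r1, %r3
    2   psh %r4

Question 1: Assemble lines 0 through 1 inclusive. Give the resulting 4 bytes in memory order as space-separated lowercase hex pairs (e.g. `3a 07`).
line 0 (bne): pack op=0x8:4|imm=0:12 = 0x8000; big→ 80 00
line 1 (str): pack op=0xe:4|rd=1:3|rs=3:3|pad=0:6 = 0xe2c0; big→ e2 c0

80 00 e2 c0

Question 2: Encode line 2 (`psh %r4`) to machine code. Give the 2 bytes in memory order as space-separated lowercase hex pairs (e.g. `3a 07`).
68 00

L2: psh op=0x6:4|rd=4:3|pad=0:9 ⇒ 0x6800 ⇒ big 68 00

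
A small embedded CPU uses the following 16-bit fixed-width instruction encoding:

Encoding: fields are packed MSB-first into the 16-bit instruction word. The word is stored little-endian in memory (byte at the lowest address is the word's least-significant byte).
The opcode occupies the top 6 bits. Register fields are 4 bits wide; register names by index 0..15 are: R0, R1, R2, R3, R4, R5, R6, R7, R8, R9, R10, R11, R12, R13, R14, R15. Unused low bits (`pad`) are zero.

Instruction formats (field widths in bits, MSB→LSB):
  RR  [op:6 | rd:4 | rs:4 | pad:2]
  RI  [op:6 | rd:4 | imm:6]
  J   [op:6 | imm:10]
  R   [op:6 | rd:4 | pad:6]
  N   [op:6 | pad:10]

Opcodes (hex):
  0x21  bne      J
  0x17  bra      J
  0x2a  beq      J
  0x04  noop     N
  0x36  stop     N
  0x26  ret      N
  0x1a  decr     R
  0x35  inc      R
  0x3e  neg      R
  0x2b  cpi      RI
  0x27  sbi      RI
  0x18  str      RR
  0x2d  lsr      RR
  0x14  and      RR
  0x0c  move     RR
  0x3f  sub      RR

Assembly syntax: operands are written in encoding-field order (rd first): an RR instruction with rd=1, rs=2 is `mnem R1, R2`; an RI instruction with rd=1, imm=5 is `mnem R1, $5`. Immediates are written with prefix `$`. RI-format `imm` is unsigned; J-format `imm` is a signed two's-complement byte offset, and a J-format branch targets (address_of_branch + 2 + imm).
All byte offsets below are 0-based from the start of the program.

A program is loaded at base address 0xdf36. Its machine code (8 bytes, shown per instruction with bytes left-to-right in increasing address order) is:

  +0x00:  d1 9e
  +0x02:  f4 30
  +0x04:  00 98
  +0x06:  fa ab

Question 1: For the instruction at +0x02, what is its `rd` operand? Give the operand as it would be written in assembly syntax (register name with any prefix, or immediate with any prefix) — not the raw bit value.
R3

off 0x02: read f4 30 as little → 0x30f4
  op=0x30f4>>10=0xc ⇒ move (RR)
  rd@[9:6]=0x3 ⇒ R3
  rs@[5:2]=0xd ⇒ R13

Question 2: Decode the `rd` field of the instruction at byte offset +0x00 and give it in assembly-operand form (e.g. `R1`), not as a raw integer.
R11

[00] d1 9e → 0x9ed1
  opcode bits[15:10]=0x27: sbi/RI
  rd: (w>>6)&0xf=0xb → R11
  imm: (w>>0)&0x3f=0x11 → $17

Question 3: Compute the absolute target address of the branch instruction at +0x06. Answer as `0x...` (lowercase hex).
@+06  little-endian(fa ab) = 0xabfa
  op=0xabfa>>10=0x2a ⇒ beq (J)
  imm: (w>>0)&0x3ff=0x3fa (s10→-6) → $-6
  target = base 0xdf36 + off 0x06 + 2 + imm -6 = 0xdf38

0xdf38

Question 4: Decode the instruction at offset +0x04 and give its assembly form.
ret

off 0x04: read 00 98 as little → 0x9800
  opcode bits[15:10]=0x26: ret/N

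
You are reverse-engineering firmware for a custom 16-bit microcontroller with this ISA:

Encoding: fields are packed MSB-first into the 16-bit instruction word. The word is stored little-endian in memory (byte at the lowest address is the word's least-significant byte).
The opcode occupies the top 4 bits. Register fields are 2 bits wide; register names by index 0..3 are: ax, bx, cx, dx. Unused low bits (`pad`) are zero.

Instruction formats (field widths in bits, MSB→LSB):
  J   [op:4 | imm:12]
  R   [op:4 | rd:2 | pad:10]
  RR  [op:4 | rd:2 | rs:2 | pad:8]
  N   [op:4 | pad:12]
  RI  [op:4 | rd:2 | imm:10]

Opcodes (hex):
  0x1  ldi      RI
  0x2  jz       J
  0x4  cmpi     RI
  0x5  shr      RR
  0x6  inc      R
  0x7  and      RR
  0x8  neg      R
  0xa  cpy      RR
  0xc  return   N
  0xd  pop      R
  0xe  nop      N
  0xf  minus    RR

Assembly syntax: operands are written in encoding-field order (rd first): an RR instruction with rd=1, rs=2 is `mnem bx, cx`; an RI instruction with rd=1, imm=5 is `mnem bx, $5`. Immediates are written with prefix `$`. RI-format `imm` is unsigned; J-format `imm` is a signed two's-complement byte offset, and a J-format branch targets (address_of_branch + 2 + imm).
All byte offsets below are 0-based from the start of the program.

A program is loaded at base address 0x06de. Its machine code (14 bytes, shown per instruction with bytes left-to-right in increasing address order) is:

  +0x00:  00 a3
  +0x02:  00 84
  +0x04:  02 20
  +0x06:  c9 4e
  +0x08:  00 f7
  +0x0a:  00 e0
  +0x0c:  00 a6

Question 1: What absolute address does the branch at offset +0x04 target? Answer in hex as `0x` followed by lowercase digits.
off 0x04: read 02 20 as little → 0x2002
  opcode bits[15:12]=0x2: jz/J
  [11:0] imm=2 = $2
  target = base 0x06de + off 0x04 + 2 + imm 2 = 0x06e6

0x06e6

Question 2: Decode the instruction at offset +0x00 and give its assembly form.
cpy ax, dx

+0x00: 00 a3 ⇒ word 0xa300 (little)
  op=0xa300>>12=0xa ⇒ cpy (RR)
  rd: (w>>10)&0x3=0x0 → ax
  rs: (w>>8)&0x3=0x3 → dx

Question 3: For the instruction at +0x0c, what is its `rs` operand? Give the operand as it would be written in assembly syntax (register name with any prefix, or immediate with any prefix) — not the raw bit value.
[0c] 00 a6 → 0xa600
  opcode bits[15:12]=0xa: cpy/RR
  [11:10] rd=1 = bx
  [9:8] rs=2 = cx

cx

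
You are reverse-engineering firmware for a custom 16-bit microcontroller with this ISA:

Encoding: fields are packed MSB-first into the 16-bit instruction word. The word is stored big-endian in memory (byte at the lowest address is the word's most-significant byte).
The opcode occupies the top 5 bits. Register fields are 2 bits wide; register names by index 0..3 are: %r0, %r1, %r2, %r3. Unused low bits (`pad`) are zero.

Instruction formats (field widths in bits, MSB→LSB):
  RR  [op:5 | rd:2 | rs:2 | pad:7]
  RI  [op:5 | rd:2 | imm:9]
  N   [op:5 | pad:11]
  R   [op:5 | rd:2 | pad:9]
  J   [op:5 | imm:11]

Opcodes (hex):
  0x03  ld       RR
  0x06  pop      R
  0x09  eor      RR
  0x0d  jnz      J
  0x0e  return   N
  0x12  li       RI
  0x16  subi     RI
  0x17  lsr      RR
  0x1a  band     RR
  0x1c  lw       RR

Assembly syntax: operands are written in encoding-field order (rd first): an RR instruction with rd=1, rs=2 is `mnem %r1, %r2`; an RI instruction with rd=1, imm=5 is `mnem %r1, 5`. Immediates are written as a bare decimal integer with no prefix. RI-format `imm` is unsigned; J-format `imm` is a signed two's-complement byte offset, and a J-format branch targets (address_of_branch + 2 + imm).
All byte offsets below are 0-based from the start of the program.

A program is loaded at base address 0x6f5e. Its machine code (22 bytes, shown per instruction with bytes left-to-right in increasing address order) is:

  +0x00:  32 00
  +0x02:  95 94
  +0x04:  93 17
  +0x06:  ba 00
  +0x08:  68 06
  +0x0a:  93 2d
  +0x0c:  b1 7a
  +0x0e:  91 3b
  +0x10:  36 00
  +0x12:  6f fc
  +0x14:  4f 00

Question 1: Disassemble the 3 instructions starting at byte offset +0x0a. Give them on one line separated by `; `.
li %r1, 301; subi %r0, 378; li %r0, 315

[0a] 93 2d → 0x932d
  top 5b → 0x12 → li [RI]
  rd@[10:9]=0x1 ⇒ %r1
  imm@[8:0]=0x12d ⇒ 301
[0c] b1 7a → 0xb17a
  top 5b → 0x16 → subi [RI]
  rd@[10:9]=0x0 ⇒ %r0
  imm@[8:0]=0x17a ⇒ 378
[0e] 91 3b → 0x913b
  top 5b → 0x12 → li [RI]
  rd@[10:9]=0x0 ⇒ %r0
  imm@[8:0]=0x13b ⇒ 315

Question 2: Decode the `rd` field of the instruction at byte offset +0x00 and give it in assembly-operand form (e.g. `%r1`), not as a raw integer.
%r1

+0x00: 32 00 ⇒ word 0x3200 (big)
  op=0x3200>>11=0x6 ⇒ pop (R)
  rd@[10:9]=0x1 ⇒ %r1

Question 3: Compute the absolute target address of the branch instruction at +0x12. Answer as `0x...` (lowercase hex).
0x6f6e

off 0x12: read 6f fc as big → 0x6ffc
  top 5b → 0xd → jnz [J]
  [10:0] imm=2044 (s11→-4) = -4
  target = base 0x6f5e + off 0x12 + 2 + imm -4 = 0x6f6e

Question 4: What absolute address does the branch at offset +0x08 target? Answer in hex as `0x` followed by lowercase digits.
off 0x08: read 68 06 as big → 0x6806
  opcode bits[15:11]=0xd: jnz/J
  [10:0] imm=6 = 6
  target = base 0x6f5e + off 0x08 + 2 + imm 6 = 0x6f6e

0x6f6e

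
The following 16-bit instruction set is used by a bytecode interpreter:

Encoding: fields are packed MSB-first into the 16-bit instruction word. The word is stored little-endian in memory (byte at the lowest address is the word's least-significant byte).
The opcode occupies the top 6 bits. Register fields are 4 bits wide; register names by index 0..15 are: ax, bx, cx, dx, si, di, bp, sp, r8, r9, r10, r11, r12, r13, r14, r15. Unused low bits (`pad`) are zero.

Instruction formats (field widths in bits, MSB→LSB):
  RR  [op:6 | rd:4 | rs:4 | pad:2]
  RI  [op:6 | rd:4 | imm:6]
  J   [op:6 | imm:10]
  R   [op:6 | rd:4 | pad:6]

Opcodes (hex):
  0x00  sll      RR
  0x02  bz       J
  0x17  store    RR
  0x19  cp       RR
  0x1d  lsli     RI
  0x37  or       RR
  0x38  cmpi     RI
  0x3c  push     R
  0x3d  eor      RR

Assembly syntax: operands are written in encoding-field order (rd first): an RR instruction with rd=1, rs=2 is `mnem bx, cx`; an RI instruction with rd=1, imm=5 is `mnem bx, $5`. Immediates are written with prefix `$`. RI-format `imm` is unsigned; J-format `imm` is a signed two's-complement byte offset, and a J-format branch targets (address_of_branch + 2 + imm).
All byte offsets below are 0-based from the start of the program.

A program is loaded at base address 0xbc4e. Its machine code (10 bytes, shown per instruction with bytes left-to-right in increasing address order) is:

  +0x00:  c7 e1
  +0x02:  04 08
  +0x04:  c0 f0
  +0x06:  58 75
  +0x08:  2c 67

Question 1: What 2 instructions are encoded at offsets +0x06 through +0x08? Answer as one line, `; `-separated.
lsli di, $24; cp r12, r11

+0x06: 58 75 ⇒ word 0x7558 (little)
  opcode bits[15:10]=0x1d: lsli/RI
  rd@[9:6]=0x5 ⇒ di
  imm@[5:0]=0x18 ⇒ $24
+0x08: 2c 67 ⇒ word 0x672c (little)
  opcode bits[15:10]=0x19: cp/RR
  rd@[9:6]=0xc ⇒ r12
  rs@[5:2]=0xb ⇒ r11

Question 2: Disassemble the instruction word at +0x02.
bz $4

off 0x02: read 04 08 as little → 0x0804
  top 6b → 0x2 → bz [J]
  [9:0] imm=4 = $4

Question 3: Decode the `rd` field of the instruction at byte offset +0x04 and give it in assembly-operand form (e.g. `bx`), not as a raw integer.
dx

+0x04: c0 f0 ⇒ word 0xf0c0 (little)
  top 6b → 0x3c → push [R]
  rd: (w>>6)&0xf=0x3 → dx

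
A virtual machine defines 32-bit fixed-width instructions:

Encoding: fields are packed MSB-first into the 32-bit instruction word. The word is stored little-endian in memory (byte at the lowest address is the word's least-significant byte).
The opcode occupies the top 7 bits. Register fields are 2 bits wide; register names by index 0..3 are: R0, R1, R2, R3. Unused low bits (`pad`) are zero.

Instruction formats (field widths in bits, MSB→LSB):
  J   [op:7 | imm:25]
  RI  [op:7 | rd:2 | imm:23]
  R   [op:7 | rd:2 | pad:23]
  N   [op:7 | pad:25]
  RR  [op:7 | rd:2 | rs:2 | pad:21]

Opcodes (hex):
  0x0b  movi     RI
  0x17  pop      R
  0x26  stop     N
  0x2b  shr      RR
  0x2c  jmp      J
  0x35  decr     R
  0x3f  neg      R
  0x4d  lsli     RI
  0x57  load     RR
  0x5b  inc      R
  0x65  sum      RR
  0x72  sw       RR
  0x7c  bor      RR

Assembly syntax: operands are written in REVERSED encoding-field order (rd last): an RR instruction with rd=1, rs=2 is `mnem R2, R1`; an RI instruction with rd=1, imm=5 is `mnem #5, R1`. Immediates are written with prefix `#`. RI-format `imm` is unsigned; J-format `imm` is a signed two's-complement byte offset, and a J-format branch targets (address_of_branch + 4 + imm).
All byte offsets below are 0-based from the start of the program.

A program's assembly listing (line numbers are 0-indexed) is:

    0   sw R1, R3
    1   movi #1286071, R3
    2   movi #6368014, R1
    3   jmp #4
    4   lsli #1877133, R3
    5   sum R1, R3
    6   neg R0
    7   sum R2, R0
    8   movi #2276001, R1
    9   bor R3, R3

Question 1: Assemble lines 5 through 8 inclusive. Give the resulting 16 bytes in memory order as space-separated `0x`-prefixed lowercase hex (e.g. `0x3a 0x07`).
line 5 (sum): pack op=0x65:7|rd=3:2|rs=1:2|pad=0:21 = 0xcba00000; little→ 00 00 a0 cb
line 6 (neg): pack op=0x3f:7|rd=0:2|pad=0:23 = 0x7e000000; little→ 00 00 00 7e
line 7 (sum): pack op=0x65:7|rd=0:2|rs=2:2|pad=0:21 = 0xca400000; little→ 00 00 40 ca
line 8 (movi): pack op=0xb:7|rd=1:2|imm=2276001:23 = 0x16a2baa1; little→ a1 ba a2 16

0x00 0x00 0xa0 0xcb 0x00 0x00 0x00 0x7e 0x00 0x00 0x40 0xca 0xa1 0xba 0xa2 0x16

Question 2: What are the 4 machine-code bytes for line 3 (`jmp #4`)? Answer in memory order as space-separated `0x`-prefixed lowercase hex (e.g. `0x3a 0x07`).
line 3 (jmp): pack op=0x2c:7|imm=4:25 = 0x58000004; little→ 04 00 00 58

0x04 0x00 0x00 0x58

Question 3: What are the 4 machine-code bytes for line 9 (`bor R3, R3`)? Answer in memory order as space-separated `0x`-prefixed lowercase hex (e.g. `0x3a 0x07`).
L9: bor op=0x7c:7|rd=3:2|rs=3:2|pad=0:21 ⇒ 0xf9e00000 ⇒ little 00 00 e0 f9

0x00 0x00 0xe0 0xf9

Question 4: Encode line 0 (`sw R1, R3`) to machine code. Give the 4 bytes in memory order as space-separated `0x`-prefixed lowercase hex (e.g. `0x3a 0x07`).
L0: sw op=0x72:7|rd=3:2|rs=1:2|pad=0:21 ⇒ 0xe5a00000 ⇒ little 00 00 a0 e5

0x00 0x00 0xa0 0xe5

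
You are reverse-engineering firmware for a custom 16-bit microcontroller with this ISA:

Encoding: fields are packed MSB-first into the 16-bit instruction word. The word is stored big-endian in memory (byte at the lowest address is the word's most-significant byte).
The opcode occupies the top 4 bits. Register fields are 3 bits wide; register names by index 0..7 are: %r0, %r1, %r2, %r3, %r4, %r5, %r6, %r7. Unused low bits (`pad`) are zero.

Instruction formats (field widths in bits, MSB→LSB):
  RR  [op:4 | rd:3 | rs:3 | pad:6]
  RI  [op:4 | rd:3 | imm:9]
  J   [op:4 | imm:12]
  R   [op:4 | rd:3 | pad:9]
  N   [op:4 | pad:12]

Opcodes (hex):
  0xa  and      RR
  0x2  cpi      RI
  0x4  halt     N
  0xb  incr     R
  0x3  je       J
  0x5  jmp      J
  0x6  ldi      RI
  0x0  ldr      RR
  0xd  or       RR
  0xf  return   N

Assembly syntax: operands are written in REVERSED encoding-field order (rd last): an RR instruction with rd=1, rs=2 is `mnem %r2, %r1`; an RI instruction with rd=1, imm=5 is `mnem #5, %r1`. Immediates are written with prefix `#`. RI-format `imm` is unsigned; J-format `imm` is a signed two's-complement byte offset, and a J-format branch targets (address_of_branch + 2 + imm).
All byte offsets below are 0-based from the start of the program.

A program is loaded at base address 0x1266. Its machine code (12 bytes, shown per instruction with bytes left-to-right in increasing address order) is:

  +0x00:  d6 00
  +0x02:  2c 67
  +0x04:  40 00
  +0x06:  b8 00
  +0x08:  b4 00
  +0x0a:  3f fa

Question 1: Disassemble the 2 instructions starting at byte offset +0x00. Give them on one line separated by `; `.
off 0x00: read d6 00 as big → 0xd600
  top 4b → 0xd → or [RR]
  rd@[11:9]=0x3 ⇒ %r3
  rs@[8:6]=0x0 ⇒ %r0
off 0x02: read 2c 67 as big → 0x2c67
  top 4b → 0x2 → cpi [RI]
  rd@[11:9]=0x6 ⇒ %r6
  imm@[8:0]=0x67 ⇒ #103

or %r0, %r3; cpi #103, %r6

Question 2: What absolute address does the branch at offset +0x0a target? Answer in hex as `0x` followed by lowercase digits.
0x126c

@+0a  big-endian(3f fa) = 0x3ffa
  op=0x3ffa>>12=0x3 ⇒ je (J)
  imm@[11:0]=0xffa (s12→-6) ⇒ #-6
  target = base 0x1266 + off 0x0a + 2 + imm -6 = 0x126c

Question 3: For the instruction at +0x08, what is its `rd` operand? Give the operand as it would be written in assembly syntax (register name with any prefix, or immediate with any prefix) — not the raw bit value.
%r2

off 0x08: read b4 00 as big → 0xb400
  opcode bits[15:12]=0xb: incr/R
  rd@[11:9]=0x2 ⇒ %r2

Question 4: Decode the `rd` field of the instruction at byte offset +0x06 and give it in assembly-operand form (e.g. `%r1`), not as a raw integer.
%r4

off 0x06: read b8 00 as big → 0xb800
  opcode bits[15:12]=0xb: incr/R
  rd: (w>>9)&0x7=0x4 → %r4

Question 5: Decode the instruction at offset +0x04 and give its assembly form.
halt

off 0x04: read 40 00 as big → 0x4000
  opcode bits[15:12]=0x4: halt/N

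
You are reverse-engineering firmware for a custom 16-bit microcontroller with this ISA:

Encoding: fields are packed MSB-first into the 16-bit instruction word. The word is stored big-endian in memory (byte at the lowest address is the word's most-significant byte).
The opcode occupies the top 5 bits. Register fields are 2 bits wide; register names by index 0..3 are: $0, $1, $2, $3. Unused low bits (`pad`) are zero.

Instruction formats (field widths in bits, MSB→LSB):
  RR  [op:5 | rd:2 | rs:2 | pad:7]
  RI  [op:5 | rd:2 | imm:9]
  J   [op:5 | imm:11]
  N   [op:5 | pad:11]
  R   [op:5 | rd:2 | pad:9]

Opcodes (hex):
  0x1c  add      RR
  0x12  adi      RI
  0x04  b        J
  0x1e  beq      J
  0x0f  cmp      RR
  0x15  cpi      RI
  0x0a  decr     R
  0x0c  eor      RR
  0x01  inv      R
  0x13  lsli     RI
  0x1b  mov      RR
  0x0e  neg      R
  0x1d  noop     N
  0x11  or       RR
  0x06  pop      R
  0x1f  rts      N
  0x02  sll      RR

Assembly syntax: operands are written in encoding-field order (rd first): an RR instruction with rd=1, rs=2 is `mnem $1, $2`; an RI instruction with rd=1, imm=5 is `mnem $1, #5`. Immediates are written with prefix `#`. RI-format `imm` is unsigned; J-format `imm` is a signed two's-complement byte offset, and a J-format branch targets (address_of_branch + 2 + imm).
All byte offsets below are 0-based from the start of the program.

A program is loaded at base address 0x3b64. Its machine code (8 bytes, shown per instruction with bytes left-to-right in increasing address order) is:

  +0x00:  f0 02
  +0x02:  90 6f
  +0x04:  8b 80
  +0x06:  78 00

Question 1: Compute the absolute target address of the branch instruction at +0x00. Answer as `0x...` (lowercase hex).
off 0x00: read f0 02 as big → 0xf002
  opcode bits[15:11]=0x1e: beq/J
  imm: (w>>0)&0x7ff=0x2 → #2
  target = base 0x3b64 + off 0x00 + 2 + imm 2 = 0x3b68

0x3b68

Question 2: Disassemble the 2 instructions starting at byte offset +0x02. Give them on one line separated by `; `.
@+02  big-endian(90 6f) = 0x906f
  top 5b → 0x12 → adi [RI]
  [10:9] rd=0 = $0
  [8:0] imm=111 = #111
@+04  big-endian(8b 80) = 0x8b80
  top 5b → 0x11 → or [RR]
  [10:9] rd=1 = $1
  [8:7] rs=3 = $3

adi $0, #111; or $1, $3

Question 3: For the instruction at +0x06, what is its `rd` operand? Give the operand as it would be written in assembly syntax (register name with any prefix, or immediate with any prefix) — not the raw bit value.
[06] 78 00 → 0x7800
  op=0x7800>>11=0xf ⇒ cmp (RR)
  [10:9] rd=0 = $0
  [8:7] rs=0 = $0

$0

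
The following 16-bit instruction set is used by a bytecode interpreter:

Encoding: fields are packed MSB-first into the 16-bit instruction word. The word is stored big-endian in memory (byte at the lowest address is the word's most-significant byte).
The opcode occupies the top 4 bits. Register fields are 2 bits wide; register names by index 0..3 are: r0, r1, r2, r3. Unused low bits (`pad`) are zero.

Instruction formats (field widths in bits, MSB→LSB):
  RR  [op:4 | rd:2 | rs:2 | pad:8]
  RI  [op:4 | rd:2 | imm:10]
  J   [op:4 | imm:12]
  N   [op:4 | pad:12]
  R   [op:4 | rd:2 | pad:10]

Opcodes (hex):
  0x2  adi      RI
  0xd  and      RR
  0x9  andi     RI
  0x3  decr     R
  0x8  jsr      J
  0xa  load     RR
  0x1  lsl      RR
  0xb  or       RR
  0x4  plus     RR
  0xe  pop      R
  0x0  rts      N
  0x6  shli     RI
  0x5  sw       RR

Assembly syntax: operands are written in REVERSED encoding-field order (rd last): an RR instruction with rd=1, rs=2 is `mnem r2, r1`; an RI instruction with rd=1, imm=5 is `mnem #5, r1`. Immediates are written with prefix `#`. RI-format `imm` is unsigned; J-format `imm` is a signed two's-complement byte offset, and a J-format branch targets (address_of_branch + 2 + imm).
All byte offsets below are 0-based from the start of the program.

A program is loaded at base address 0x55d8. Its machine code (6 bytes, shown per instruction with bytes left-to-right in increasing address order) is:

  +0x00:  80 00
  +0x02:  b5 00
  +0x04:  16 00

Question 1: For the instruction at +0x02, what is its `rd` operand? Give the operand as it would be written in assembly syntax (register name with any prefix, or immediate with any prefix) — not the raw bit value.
r1

[02] b5 00 → 0xb500
  opcode bits[15:12]=0xb: or/RR
  rd@[11:10]=0x1 ⇒ r1
  rs@[9:8]=0x1 ⇒ r1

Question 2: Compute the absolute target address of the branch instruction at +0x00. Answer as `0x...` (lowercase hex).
0x55da

off 0x00: read 80 00 as big → 0x8000
  op=0x8000>>12=0x8 ⇒ jsr (J)
  imm@[11:0]=0x0 ⇒ #0
  target = base 0x55d8 + off 0x00 + 2 + imm 0 = 0x55da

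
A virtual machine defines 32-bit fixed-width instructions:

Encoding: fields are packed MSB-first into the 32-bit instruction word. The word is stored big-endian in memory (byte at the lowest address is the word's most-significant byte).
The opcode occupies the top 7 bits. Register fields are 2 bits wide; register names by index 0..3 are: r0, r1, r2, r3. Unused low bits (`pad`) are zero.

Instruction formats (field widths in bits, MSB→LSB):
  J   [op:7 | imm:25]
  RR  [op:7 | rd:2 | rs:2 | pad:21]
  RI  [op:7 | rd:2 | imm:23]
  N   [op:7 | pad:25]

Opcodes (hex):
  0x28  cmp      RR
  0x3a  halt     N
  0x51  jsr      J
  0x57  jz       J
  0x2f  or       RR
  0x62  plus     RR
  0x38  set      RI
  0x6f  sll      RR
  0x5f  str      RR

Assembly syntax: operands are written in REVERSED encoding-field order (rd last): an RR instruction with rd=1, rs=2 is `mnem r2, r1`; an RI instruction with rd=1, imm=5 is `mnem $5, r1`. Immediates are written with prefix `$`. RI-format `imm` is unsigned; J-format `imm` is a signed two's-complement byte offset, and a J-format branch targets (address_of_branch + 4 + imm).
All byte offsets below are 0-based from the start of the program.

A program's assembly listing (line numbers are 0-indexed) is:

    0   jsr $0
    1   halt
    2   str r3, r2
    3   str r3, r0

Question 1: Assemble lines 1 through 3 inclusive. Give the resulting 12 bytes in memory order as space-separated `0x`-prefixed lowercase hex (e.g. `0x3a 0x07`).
0x74 0x00 0x00 0x00 0xbf 0x60 0x00 0x00 0xbe 0x60 0x00 0x00

1. halt fields op=0x3a:7|pad=0:25 → word 74000000h → 74 00 00 00
2. str fields op=0x5f:7|rd=2:2|rs=3:2|pad=0:21 → word bf600000h → bf 60 00 00
3. str fields op=0x5f:7|rd=0:2|rs=3:2|pad=0:21 → word be600000h → be 60 00 00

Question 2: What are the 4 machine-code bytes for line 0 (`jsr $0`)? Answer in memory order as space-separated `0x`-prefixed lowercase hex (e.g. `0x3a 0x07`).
0. jsr fields op=0x51:7|imm=0:25 → word a2000000h → a2 00 00 00

0xa2 0x00 0x00 0x00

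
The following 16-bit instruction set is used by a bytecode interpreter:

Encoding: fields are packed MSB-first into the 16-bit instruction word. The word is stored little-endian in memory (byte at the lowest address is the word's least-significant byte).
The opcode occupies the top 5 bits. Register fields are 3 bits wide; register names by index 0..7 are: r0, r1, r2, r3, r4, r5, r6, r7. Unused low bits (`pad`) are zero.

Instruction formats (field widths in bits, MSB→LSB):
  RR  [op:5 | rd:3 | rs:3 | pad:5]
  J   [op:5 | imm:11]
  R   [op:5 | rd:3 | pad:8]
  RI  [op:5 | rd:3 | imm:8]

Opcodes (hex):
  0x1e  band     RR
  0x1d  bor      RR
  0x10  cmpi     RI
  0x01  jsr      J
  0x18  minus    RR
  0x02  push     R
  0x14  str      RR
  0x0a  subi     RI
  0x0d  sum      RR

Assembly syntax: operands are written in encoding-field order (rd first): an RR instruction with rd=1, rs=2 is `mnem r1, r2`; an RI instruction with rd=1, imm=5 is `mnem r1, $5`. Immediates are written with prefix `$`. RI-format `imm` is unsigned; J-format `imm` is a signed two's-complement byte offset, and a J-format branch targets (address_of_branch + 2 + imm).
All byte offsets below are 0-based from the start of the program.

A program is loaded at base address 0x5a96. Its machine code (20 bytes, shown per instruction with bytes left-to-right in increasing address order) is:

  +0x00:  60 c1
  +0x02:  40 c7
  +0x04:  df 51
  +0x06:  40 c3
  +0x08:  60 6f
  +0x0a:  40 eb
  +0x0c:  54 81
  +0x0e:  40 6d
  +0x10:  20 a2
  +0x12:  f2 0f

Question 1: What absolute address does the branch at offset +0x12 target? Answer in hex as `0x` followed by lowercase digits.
0x5a9c

+0x12: f2 0f ⇒ word 0x0ff2 (little)
  opcode bits[15:11]=0x1: jsr/J
  imm: (w>>0)&0x7ff=0x7f2 (s11→-14) → $-14
  target = base 0x5a96 + off 0x12 + 2 + imm -14 = 0x5a9c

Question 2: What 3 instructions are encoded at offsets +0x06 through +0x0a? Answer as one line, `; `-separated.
minus r3, r2; sum r7, r3; bor r3, r2

@+06  little-endian(40 c3) = 0xc340
  opcode bits[15:11]=0x18: minus/RR
  rd@[10:8]=0x3 ⇒ r3
  rs@[7:5]=0x2 ⇒ r2
@+08  little-endian(60 6f) = 0x6f60
  opcode bits[15:11]=0xd: sum/RR
  rd@[10:8]=0x7 ⇒ r7
  rs@[7:5]=0x3 ⇒ r3
@+0a  little-endian(40 eb) = 0xeb40
  opcode bits[15:11]=0x1d: bor/RR
  rd@[10:8]=0x3 ⇒ r3
  rs@[7:5]=0x2 ⇒ r2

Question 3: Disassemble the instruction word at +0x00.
+0x00: 60 c1 ⇒ word 0xc160 (little)
  op=0xc160>>11=0x18 ⇒ minus (RR)
  rd@[10:8]=0x1 ⇒ r1
  rs@[7:5]=0x3 ⇒ r3

minus r1, r3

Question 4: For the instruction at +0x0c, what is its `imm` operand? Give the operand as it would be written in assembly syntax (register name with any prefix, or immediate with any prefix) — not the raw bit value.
off 0x0c: read 54 81 as little → 0x8154
  op=0x8154>>11=0x10 ⇒ cmpi (RI)
  rd@[10:8]=0x1 ⇒ r1
  imm@[7:0]=0x54 ⇒ $84

$84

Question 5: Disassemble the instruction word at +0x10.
+0x10: 20 a2 ⇒ word 0xa220 (little)
  top 5b → 0x14 → str [RR]
  rd@[10:8]=0x2 ⇒ r2
  rs@[7:5]=0x1 ⇒ r1

str r2, r1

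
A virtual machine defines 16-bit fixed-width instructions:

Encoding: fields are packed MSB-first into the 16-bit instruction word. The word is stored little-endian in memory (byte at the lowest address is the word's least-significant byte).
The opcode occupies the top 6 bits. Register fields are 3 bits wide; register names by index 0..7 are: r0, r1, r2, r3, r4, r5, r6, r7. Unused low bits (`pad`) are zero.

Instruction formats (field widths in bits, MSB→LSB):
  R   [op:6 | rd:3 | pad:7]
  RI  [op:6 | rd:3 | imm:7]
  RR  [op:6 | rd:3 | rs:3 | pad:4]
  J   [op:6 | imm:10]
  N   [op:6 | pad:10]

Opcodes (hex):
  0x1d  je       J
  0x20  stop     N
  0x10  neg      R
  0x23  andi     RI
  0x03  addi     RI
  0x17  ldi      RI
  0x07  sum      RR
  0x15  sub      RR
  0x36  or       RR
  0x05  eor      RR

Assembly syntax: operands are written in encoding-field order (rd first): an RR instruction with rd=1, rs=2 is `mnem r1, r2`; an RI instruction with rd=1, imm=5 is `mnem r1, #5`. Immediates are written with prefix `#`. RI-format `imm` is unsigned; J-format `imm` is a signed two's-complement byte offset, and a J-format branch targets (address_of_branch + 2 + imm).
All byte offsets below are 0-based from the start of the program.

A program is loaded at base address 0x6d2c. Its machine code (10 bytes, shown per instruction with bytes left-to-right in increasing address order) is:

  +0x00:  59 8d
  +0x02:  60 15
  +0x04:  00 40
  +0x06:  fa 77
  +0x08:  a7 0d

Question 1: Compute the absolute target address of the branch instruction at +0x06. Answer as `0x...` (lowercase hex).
0x6d2e

+0x06: fa 77 ⇒ word 0x77fa (little)
  top 6b → 0x1d → je [J]
  [9:0] imm=1018 (s10→-6) = #-6
  target = base 0x6d2c + off 0x06 + 2 + imm -6 = 0x6d2e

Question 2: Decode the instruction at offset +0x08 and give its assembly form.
off 0x08: read a7 0d as little → 0x0da7
  op=0x0da7>>10=0x3 ⇒ addi (RI)
  [9:7] rd=3 = r3
  [6:0] imm=39 = #39

addi r3, #39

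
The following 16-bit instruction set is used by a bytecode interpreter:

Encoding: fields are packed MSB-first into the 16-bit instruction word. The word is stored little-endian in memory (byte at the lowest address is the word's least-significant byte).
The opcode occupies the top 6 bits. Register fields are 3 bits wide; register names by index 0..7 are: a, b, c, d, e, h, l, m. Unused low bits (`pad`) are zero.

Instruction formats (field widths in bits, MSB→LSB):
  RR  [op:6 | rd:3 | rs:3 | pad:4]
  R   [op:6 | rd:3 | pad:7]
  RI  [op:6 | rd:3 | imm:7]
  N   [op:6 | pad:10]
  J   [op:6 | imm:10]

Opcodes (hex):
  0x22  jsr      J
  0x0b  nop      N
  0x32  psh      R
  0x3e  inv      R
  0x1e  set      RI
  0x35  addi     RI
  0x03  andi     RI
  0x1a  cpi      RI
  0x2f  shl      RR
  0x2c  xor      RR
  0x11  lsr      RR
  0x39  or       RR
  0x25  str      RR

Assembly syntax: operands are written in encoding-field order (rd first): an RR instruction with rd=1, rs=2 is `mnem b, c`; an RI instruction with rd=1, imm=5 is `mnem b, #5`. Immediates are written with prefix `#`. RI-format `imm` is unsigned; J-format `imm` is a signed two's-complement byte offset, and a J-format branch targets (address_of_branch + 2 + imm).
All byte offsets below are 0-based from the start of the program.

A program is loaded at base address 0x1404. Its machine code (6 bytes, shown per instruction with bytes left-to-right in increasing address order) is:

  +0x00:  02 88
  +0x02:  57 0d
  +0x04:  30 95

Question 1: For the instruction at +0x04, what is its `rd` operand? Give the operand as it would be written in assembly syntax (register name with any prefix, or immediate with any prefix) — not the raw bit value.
c

+0x04: 30 95 ⇒ word 0x9530 (little)
  op=0x9530>>10=0x25 ⇒ str (RR)
  rd@[9:7]=0x2 ⇒ c
  rs@[6:4]=0x3 ⇒ d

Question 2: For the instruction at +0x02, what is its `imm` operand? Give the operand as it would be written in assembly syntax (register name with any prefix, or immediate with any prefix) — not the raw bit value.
off 0x02: read 57 0d as little → 0x0d57
  top 6b → 0x3 → andi [RI]
  rd@[9:7]=0x2 ⇒ c
  imm@[6:0]=0x57 ⇒ #87

#87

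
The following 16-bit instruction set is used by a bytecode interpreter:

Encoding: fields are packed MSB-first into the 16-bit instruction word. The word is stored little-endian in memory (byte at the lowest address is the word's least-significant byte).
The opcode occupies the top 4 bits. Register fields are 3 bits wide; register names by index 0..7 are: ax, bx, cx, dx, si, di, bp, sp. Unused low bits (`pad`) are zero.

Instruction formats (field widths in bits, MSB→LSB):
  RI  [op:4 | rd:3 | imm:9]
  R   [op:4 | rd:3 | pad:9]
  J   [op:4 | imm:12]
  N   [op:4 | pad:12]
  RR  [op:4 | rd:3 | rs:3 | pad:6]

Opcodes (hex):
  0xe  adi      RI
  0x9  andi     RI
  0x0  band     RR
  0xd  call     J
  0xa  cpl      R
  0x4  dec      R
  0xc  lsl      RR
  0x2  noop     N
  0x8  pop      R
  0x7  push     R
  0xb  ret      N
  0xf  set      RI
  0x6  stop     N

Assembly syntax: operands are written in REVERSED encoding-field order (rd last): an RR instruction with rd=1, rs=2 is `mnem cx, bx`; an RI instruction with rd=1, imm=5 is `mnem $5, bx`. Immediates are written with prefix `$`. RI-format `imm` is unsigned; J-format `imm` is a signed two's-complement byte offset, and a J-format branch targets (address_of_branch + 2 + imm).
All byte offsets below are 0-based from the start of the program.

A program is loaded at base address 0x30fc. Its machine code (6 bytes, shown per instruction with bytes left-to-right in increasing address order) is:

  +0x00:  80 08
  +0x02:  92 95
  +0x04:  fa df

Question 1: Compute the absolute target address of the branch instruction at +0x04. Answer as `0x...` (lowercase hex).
0x30fc

+0x04: fa df ⇒ word 0xdffa (little)
  top 4b → 0xd → call [J]
  [11:0] imm=4090 (s12→-6) = $-6
  target = base 0x30fc + off 0x04 + 2 + imm -6 = 0x30fc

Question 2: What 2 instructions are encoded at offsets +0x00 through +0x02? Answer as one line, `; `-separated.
band cx, si; andi $402, cx

[00] 80 08 → 0x0880
  op=0x0880>>12=0x0 ⇒ band (RR)
  [11:9] rd=4 = si
  [8:6] rs=2 = cx
[02] 92 95 → 0x9592
  op=0x9592>>12=0x9 ⇒ andi (RI)
  [11:9] rd=2 = cx
  [8:0] imm=402 = $402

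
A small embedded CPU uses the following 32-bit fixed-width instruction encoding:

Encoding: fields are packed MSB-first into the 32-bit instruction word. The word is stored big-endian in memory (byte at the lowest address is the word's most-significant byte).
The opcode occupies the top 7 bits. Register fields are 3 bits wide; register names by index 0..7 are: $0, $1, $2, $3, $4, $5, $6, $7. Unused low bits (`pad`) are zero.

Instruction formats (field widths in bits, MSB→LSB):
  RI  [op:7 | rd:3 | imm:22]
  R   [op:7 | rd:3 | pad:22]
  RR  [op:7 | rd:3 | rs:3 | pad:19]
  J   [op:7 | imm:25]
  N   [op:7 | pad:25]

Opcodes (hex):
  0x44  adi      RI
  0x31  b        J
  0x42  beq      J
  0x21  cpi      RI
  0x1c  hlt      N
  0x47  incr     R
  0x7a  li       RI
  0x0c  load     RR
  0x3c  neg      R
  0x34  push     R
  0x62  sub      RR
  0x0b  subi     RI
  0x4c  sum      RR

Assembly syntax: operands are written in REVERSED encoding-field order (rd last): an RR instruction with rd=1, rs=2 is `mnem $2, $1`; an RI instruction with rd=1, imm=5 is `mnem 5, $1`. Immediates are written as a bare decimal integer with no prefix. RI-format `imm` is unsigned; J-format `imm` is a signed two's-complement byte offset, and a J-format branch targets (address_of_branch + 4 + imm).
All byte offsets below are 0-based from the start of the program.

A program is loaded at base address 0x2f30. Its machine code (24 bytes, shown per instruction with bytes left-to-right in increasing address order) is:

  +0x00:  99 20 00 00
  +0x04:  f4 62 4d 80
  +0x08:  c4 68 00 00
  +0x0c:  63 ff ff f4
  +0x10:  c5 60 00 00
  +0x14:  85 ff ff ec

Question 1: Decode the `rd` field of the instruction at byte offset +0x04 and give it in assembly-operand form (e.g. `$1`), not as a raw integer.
$1

@+04  big-endian(f4 62 4d 80) = 0xf4624d80
  opcode bits[31:25]=0x7a: li/RI
  [24:22] rd=1 = $1
  [21:0] imm=2248064 = 2248064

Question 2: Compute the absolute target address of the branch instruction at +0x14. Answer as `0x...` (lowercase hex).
0x2f34

+0x14: 85 ff ff ec ⇒ word 0x85ffffec (big)
  op=0x85ffffec>>25=0x42 ⇒ beq (J)
  imm@[24:0]=0x1ffffec (s25→-20) ⇒ -20
  target = base 0x2f30 + off 0x14 + 4 + imm -20 = 0x2f34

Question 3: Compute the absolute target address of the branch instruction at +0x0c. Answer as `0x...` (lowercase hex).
0x2f34

+0x0c: 63 ff ff f4 ⇒ word 0x63fffff4 (big)
  op=0x63fffff4>>25=0x31 ⇒ b (J)
  imm@[24:0]=0x1fffff4 (s25→-12) ⇒ -12
  target = base 0x2f30 + off 0x0c + 4 + imm -12 = 0x2f34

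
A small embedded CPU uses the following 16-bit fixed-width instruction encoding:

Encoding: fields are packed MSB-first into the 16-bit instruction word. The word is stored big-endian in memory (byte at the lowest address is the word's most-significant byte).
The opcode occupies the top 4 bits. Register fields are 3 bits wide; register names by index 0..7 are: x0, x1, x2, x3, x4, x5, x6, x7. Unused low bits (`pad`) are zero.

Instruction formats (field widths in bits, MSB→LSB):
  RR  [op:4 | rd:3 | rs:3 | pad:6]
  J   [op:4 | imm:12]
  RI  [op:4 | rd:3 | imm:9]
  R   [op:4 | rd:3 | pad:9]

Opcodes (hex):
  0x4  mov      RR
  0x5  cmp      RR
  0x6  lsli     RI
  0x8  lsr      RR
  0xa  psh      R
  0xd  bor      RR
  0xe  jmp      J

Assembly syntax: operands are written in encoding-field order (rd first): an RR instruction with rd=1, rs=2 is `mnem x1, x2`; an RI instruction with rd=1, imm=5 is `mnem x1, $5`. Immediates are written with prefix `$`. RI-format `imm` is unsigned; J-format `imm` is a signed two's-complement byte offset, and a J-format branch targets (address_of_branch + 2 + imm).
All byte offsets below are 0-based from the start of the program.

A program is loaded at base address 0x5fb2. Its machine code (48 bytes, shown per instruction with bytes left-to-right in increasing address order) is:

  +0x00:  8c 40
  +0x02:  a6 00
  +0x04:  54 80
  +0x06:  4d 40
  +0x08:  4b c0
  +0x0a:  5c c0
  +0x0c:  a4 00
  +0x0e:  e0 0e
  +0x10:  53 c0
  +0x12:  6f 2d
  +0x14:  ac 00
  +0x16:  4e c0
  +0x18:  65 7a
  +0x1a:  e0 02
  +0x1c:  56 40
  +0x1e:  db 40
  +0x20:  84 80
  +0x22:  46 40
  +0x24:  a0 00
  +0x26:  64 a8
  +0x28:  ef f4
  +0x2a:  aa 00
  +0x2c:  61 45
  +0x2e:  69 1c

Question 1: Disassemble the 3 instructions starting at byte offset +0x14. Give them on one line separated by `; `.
off 0x14: read ac 00 as big → 0xac00
  opcode bits[15:12]=0xa: psh/R
  rd: (w>>9)&0x7=0x6 → x6
off 0x16: read 4e c0 as big → 0x4ec0
  opcode bits[15:12]=0x4: mov/RR
  rd: (w>>9)&0x7=0x7 → x7
  rs: (w>>6)&0x7=0x3 → x3
off 0x18: read 65 7a as big → 0x657a
  opcode bits[15:12]=0x6: lsli/RI
  rd: (w>>9)&0x7=0x2 → x2
  imm: (w>>0)&0x1ff=0x17a → $378

psh x6; mov x7, x3; lsli x2, $378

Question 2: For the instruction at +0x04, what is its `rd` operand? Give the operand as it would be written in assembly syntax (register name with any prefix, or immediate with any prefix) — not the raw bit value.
@+04  big-endian(54 80) = 0x5480
  opcode bits[15:12]=0x5: cmp/RR
  [11:9] rd=2 = x2
  [8:6] rs=2 = x2

x2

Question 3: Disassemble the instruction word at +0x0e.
jmp $14

+0x0e: e0 0e ⇒ word 0xe00e (big)
  op=0xe00e>>12=0xe ⇒ jmp (J)
  imm: (w>>0)&0xfff=0xe → $14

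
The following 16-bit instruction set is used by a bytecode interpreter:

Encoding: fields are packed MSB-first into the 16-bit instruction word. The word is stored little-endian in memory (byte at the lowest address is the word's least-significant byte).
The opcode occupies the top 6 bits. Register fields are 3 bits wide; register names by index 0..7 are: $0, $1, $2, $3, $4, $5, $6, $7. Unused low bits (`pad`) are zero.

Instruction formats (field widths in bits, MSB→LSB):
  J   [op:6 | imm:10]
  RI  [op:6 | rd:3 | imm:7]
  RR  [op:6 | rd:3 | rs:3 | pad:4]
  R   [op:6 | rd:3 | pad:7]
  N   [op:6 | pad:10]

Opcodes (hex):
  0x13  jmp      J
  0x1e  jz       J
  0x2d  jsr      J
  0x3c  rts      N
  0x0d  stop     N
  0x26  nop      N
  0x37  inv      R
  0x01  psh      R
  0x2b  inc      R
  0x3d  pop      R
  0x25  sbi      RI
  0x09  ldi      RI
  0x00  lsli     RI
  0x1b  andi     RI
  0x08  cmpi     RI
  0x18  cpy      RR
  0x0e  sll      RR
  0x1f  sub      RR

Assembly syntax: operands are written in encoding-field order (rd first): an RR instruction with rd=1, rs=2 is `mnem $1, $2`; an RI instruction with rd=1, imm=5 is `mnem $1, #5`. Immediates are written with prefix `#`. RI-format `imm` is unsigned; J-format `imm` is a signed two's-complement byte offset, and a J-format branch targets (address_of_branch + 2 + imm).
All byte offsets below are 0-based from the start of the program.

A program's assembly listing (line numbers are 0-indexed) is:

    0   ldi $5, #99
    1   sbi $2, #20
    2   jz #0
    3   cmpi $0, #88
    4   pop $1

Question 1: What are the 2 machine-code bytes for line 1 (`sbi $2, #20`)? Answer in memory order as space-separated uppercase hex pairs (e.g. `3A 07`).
L1: sbi op=0x25:6|rd=2:3|imm=20:7 ⇒ 0x9514 ⇒ little 14 95

14 95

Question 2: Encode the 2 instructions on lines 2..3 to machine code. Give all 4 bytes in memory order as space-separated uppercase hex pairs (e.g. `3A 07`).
00 78 58 20

L2: jz op=0x1e:6|imm=0:10 ⇒ 0x7800 ⇒ little 00 78
L3: cmpi op=0x8:6|rd=0:3|imm=88:7 ⇒ 0x2058 ⇒ little 58 20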